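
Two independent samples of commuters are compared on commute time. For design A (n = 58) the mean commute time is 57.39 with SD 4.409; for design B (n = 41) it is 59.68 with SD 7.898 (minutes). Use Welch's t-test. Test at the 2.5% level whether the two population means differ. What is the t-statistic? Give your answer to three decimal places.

Let group 1 = design A, group 2 = design B. H0: μ_1 = μ_2; H1: μ_1 ≠ μ_2 (Welch's two-sample t-test, two-sided).
t = (x̄_1 − x̄_2)/√(s_1²/n_1 + s_2²/n_2) = (57.39 − 59.68)/√(4.409²/58 + 7.898²/41) = -1.681
Welch–Satterthwaite df ≈ 57.60
Two-sided p-value ≈ 0.0982
Since p ≈ 0.0982 > α = 0.025, fail to reject H0; the evidence is not statistically significant.

-1.681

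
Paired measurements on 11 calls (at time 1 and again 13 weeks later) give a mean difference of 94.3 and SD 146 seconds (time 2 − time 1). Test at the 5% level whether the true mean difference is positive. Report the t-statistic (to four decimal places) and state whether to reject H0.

t = 2.1422; reject H0

H0: μ_d = 0; H1: μ_d > 0 (paired t-test on the differences, right-tailed).
t = d̄/(s_d/√n) = 94.3/(146/√11) = 2.1422
df = n − 1 = 10
p-value = P(T ≥ 2.1422) ≈ 0.0289
Since p ≈ 0.0289 < α = 0.05, reject H0; the data support H1.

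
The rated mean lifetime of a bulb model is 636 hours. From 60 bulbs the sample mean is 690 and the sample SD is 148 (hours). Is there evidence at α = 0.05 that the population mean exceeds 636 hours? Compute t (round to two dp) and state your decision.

t = 2.83; reject H0

H0: μ = 636; H1: μ > 636 (one-sample t-test, right-tailed).
t = (x̄ − μ₀)/(s/√n) = (690 − 636)/(148/√60) = 2.83
df = n − 1 = 59
p-value = P(T ≥ 2.83) ≈ 0.0032
Since p ≈ 0.0032 < α = 0.05, reject H0; the data support H1.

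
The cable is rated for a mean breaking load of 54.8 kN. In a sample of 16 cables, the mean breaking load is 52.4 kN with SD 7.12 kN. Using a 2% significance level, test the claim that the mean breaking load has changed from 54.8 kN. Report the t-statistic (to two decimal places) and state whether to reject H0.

t = -1.35; fail to reject H0

H0: μ = 54.8; H1: μ ≠ 54.8 (one-sample t-test, two-sided).
t = (x̄ − μ₀)/(s/√n) = (52.4 − 54.8)/(7.12/√16) = -1.35
df = n − 1 = 15
Two-sided p-value ≈ 0.198
Since p ≈ 0.198 > α = 0.02, fail to reject H0; the data do not provide sufficient evidence against H0.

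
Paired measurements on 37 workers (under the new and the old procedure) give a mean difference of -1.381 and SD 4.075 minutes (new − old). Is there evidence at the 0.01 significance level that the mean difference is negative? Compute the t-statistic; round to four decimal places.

-2.0614

H0: μ_d = 0; H1: μ_d < 0 (paired t-test on the differences, left-tailed).
t = d̄/(s_d/√n) = -1.381/(4.075/√37) = -2.0614
df = n − 1 = 36
p-value = P(T ≤ -2.0614) ≈ 0.0233
Since p ≈ 0.0233 > α = 0.01, fail to reject H0; the evidence is not statistically significant.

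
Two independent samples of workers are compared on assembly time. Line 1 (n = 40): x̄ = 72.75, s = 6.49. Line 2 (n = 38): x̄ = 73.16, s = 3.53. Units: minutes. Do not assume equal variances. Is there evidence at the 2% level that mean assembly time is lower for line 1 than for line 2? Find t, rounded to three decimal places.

-0.349

Let group 1 = line 1, group 2 = line 2. H0: μ_1 = μ_2; H1: μ_1 < μ_2 (Welch's two-sample t-test, left-tailed).
t = (x̄_1 − x̄_2)/√(s_1²/n_1 + s_2²/n_2) = (72.75 − 73.16)/√(6.49²/40 + 3.53²/38) = -0.349
Welch–Satterthwaite df ≈ 60.85
p-value = P(T ≤ -0.349) ≈ 0.364
Since p ≈ 0.364 > α = 0.02, fail to reject H0; the evidence is not statistically significant.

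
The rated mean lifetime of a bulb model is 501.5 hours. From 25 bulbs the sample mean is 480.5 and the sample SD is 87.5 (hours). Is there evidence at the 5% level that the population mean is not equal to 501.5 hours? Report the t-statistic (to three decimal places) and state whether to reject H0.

t = -1.200; fail to reject H0

H0: μ = 501.5; H1: μ ≠ 501.5 (one-sample t-test, two-sided).
t = (x̄ − μ₀)/(s/√n) = (480.5 − 501.5)/(87.5/√25) = -1.200
df = n − 1 = 24
Two-sided p-value ≈ 0.242
Since p ≈ 0.242 > α = 0.05, fail to reject H0; the evidence is not statistically significant.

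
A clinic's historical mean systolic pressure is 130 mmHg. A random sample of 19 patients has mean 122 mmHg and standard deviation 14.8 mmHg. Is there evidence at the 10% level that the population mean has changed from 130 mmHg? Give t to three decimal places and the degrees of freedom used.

H0: μ = 130; H1: μ ≠ 130 (one-sample t-test, two-sided).
t = (x̄ − μ₀)/(s/√n) = (122 − 130)/(14.8/√19) = -2.356
df = n − 1 = 18
Two-sided p-value ≈ 0.030
Since p ≈ 0.030 < α = 0.1, reject H0; the evidence is statistically significant.

t = -2.356, df = 18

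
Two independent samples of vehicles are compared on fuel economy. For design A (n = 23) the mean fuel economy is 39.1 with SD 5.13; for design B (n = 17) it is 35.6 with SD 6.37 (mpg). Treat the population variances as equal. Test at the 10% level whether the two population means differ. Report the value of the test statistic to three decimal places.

Let group 1 = design A, group 2 = design B. H0: μ_1 = μ_2; H1: μ_1 ≠ μ_2 (two-sample pooled-variance t-test, two-sided).
s_p² = [(23−1)·5.13² + (17−1)·6.37²]/(23+17−2) = 32.3211
t = (39.1 − 35.6)/√[32.3211·(1/23 + 1/17)] = 1.925
df = n₁ + n₂ − 2 = 38
Two-sided p-value ≈ 0.062
Since p ≈ 0.062 < α = 0.1, reject H0; the data support H1.

1.925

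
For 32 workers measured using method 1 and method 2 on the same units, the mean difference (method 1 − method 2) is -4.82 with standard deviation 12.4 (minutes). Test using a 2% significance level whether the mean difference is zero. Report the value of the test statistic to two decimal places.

H0: μ_d = 0; H1: μ_d ≠ 0 (paired t-test on the differences, two-sided).
t = d̄/(s_d/√n) = -4.82/(12.4/√32) = -2.20
df = n − 1 = 31
Two-sided p-value ≈ 0.0355
Since p ≈ 0.0355 > α = 0.02, fail to reject H0; the data do not provide sufficient evidence against H0.

-2.20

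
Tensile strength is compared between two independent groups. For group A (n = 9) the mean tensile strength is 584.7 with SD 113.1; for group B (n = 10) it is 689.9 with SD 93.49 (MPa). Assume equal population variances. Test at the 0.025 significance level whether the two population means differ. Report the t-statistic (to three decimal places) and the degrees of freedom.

Let group 1 = group A, group 2 = group B. H0: μ_1 = μ_2; H1: μ_1 ≠ μ_2 (two-sample pooled-variance t-test, two-sided).
s_p² = [(9−1)·113.1² + (10−1)·93.49²]/(9+10−2) = 10646.8
t = (584.7 − 689.9)/√[10646.8·(1/9 + 1/10)] = -2.219
df = n₁ + n₂ − 2 = 17
Two-sided p-value ≈ 0.0404
Since p ≈ 0.0404 > α = 0.025, fail to reject H0; the data do not provide sufficient evidence against H0.

t = -2.219, df = 17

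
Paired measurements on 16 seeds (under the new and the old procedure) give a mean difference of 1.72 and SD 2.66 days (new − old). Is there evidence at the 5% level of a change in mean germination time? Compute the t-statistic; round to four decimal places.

H0: μ_d = 0; H1: μ_d ≠ 0 (paired t-test on the differences, two-sided).
t = d̄/(s_d/√n) = 1.72/(2.66/√16) = 2.5865
df = n − 1 = 15
Two-sided p-value ≈ 0.021
Since p ≈ 0.021 < α = 0.05, reject H0; the evidence is statistically significant.

2.5865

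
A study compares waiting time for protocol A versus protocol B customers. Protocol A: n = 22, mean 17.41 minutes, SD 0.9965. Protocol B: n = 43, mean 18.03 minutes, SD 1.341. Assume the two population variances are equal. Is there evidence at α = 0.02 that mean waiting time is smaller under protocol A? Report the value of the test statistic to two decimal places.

Let group 1 = protocol A, group 2 = protocol B. H0: μ_1 = μ_2; H1: μ_1 < μ_2 (two-sample pooled-variance t-test, left-tailed).
s_p² = [(22−1)·0.9965² + (43−1)·1.341²]/(22+43−2) = 1.52986
t = (17.41 − 18.03)/√[1.52986·(1/22 + 1/43)] = -1.91
df = n₁ + n₂ − 2 = 63
p-value = P(T ≤ -1.91) ≈ 0.030
Since p ≈ 0.030 > α = 0.02, fail to reject H0; the evidence is not statistically significant.

-1.91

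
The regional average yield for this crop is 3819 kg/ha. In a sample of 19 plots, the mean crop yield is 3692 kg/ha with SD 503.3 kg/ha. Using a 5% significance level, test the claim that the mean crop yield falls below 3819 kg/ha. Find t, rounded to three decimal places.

H0: μ = 3819; H1: μ < 3819 (one-sample t-test, left-tailed).
t = (x̄ − μ₀)/(s/√n) = (3692 − 3819)/(503.3/√19) = -1.100
df = n − 1 = 18
p-value = P(T ≤ -1.100) ≈ 0.143
Since p ≈ 0.143 > α = 0.05, fail to reject H0; the evidence is not statistically significant.

-1.100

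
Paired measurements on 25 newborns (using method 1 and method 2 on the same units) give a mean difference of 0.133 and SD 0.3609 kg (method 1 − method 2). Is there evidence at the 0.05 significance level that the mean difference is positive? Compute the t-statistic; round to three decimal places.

1.843

H0: μ_d = 0; H1: μ_d > 0 (paired t-test on the differences, right-tailed).
t = d̄/(s_d/√n) = 0.133/(0.3609/√25) = 1.843
df = n − 1 = 24
p-value = P(T ≥ 1.843) ≈ 0.0389
Since p ≈ 0.0389 < α = 0.05, reject H0; the data support H1.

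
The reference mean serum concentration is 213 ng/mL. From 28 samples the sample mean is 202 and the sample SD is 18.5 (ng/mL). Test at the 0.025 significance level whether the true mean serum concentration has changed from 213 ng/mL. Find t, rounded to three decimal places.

-3.146

H0: μ = 213; H1: μ ≠ 213 (one-sample t-test, two-sided).
t = (x̄ − μ₀)/(s/√n) = (202 − 213)/(18.5/√28) = -3.146
df = n − 1 = 27
Two-sided p-value ≈ 0.004
Since p ≈ 0.004 < α = 0.025, reject H0; the data support H1.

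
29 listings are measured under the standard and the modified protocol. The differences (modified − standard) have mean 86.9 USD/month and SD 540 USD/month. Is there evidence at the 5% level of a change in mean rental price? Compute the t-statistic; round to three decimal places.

0.867

H0: μ_d = 0; H1: μ_d ≠ 0 (paired t-test on the differences, two-sided).
t = d̄/(s_d/√n) = 86.9/(540/√29) = 0.867
df = n − 1 = 28
Two-sided p-value ≈ 0.394
Since p ≈ 0.394 > α = 0.05, fail to reject H0; the evidence is not statistically significant.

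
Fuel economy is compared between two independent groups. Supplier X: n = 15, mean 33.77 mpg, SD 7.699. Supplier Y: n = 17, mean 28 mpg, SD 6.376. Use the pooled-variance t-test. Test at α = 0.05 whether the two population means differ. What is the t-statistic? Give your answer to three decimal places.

Let group 1 = supplier X, group 2 = supplier Y. H0: μ_1 = μ_2; H1: μ_1 ≠ μ_2 (two-sample pooled-variance t-test, two-sided).
s_p² = [(15−1)·7.699² + (17−1)·6.376²]/(15+17−2) = 49.3433
t = (33.77 − 28)/√[49.3433·(1/15 + 1/17)] = 2.319
df = n₁ + n₂ − 2 = 30
Two-sided p-value ≈ 0.0274
Since p ≈ 0.0274 < α = 0.05, reject H0; the evidence is statistically significant.

2.319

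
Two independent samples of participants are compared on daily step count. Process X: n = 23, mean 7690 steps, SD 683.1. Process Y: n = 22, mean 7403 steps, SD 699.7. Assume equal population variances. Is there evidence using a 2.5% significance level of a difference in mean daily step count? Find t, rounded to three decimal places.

1.392

Let group 1 = process X, group 2 = process Y. H0: μ_1 = μ_2; H1: μ_1 ≠ μ_2 (two-sample pooled-variance t-test, two-sided).
s_p² = [(23−1)·683.1² + (22−1)·699.7²]/(23+22−2) = 477836
t = (7690 − 7403)/√[477836·(1/23 + 1/22)] = 1.392
df = n₁ + n₂ − 2 = 43
Two-sided p-value ≈ 0.171
Since p ≈ 0.171 > α = 0.025, fail to reject H0; the evidence is not statistically significant.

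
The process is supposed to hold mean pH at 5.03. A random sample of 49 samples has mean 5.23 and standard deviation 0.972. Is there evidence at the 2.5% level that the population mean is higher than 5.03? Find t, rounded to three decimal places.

H0: μ = 5.03; H1: μ > 5.03 (one-sample t-test, right-tailed).
t = (x̄ − μ₀)/(s/√n) = (5.23 − 5.03)/(0.972/√49) = 1.440
df = n − 1 = 48
p-value = P(T ≥ 1.440) ≈ 0.078
Since p ≈ 0.078 > α = 0.025, fail to reject H0; the evidence is not statistically significant.

1.440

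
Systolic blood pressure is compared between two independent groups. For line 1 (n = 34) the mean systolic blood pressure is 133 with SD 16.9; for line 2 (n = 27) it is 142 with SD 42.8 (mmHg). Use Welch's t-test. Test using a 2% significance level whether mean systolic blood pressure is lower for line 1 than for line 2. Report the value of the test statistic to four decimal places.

Let group 1 = line 1, group 2 = line 2. H0: μ_1 = μ_2; H1: μ_1 < μ_2 (Welch's two-sample t-test, left-tailed).
t = (x̄_1 − x̄_2)/√(s_1²/n_1 + s_2²/n_2) = (133 − 142)/√(16.9²/34 + 42.8²/27) = -1.0307
Welch–Satterthwaite df ≈ 32.45
p-value = P(T ≤ -1.0307) ≈ 0.1552
Since p ≈ 0.1552 > α = 0.02, fail to reject H0; the evidence is not statistically significant.

-1.0307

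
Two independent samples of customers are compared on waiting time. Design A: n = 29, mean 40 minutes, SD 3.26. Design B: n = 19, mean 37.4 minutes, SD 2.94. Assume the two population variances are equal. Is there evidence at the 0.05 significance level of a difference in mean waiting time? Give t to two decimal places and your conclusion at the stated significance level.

t = 2.81; reject H0

Let group 1 = design A, group 2 = design B. H0: μ_1 = μ_2; H1: μ_1 ≠ μ_2 (two-sample pooled-variance t-test, two-sided).
s_p² = [(29−1)·3.26² + (19−1)·2.94²]/(29+19−2) = 9.85125
t = (40 − 37.4)/√[9.85125·(1/29 + 1/19)] = 2.81
df = n₁ + n₂ − 2 = 46
Two-sided p-value ≈ 0.0073
Since p ≈ 0.0073 < α = 0.05, reject H0; the evidence is statistically significant.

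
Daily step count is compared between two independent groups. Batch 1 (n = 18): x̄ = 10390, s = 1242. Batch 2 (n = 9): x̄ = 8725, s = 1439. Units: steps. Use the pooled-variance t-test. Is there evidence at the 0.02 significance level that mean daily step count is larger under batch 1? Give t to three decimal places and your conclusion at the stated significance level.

Let group 1 = batch 1, group 2 = batch 2. H0: μ_1 = μ_2; H1: μ_1 > μ_2 (two-sample pooled-variance t-test, right-tailed).
s_p² = [(18−1)·1242² + (9−1)·1439²]/(18+9−2) = 1711570
t = (10390 − 8725)/√[1711570·(1/18 + 1/9)] = 3.117
df = n₁ + n₂ − 2 = 25
p-value = P(T ≥ 3.117) ≈ 0.002
Since p ≈ 0.002 < α = 0.02, reject H0; the data support H1.

t = 3.117; reject H0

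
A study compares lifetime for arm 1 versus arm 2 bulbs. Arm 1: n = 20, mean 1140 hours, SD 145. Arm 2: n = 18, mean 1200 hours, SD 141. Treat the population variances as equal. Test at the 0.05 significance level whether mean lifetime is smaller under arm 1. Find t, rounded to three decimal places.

-1.290

Let group 1 = arm 1, group 2 = arm 2. H0: μ_1 = μ_2; H1: μ_1 < μ_2 (two-sample pooled-variance t-test, left-tailed).
s_p² = [(20−1)·145² + (18−1)·141²]/(20+18−2) = 20484.8
t = (1140 − 1200)/√[20484.8·(1/20 + 1/18)] = -1.290
df = n₁ + n₂ − 2 = 36
p-value = P(T ≤ -1.290) ≈ 0.103
Since p ≈ 0.103 > α = 0.05, fail to reject H0; the data do not provide sufficient evidence against H0.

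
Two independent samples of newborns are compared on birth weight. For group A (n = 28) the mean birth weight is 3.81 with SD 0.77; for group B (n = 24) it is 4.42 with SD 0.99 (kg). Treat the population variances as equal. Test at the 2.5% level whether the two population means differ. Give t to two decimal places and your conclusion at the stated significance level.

t = -2.50; reject H0

Let group 1 = group A, group 2 = group B. H0: μ_1 = μ_2; H1: μ_1 ≠ μ_2 (two-sample pooled-variance t-test, two-sided).
s_p² = [(28−1)·0.77² + (24−1)·0.99²]/(28+24−2) = 0.771012
t = (3.81 − 4.42)/√[0.771012·(1/28 + 1/24)] = -2.50
df = n₁ + n₂ − 2 = 50
Two-sided p-value ≈ 0.0158
Since p ≈ 0.0158 < α = 0.025, reject H0; the evidence is statistically significant.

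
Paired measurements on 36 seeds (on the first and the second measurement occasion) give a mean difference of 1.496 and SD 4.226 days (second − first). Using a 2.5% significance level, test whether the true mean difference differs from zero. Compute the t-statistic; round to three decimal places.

H0: μ_d = 0; H1: μ_d ≠ 0 (paired t-test on the differences, two-sided).
t = d̄/(s_d/√n) = 1.496/(4.226/√36) = 2.124
df = n − 1 = 35
Two-sided p-value ≈ 0.041
Since p ≈ 0.041 > α = 0.025, fail to reject H0; the evidence is not statistically significant.

2.124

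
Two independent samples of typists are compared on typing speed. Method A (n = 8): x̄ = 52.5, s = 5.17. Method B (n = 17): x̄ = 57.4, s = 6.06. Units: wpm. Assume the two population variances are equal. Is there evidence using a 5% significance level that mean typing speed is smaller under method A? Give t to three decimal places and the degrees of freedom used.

Let group 1 = method A, group 2 = method B. H0: μ_1 = μ_2; H1: μ_1 < μ_2 (two-sample pooled-variance t-test, left-tailed).
s_p² = [(8−1)·5.17² + (17−1)·6.06²]/(8+17−2) = 33.6817
t = (52.5 − 57.4)/√[33.6817·(1/8 + 1/17)] = -1.969
df = n₁ + n₂ − 2 = 23
p-value = P(T ≤ -1.969) ≈ 0.031
Since p ≈ 0.031 < α = 0.05, reject H0; the data support H1.

t = -1.969, df = 23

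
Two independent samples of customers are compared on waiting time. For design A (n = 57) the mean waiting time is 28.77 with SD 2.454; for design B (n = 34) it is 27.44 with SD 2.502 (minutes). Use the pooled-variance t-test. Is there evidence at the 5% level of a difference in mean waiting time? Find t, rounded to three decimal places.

Let group 1 = design A, group 2 = design B. H0: μ_1 = μ_2; H1: μ_1 ≠ μ_2 (two-sample pooled-variance t-test, two-sided).
s_p² = [(57−1)·2.454² + (34−1)·2.502²]/(57+34−2) = 6.11032
t = (28.77 − 27.44)/√[6.11032·(1/57 + 1/34)] = 2.483
df = n₁ + n₂ − 2 = 89
Two-sided p-value ≈ 0.015
Since p ≈ 0.015 < α = 0.05, reject H0; the data support H1.

2.483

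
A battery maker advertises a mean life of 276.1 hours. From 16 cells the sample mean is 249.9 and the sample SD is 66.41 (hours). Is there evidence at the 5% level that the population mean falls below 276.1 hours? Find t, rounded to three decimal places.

H0: μ = 276.1; H1: μ < 276.1 (one-sample t-test, left-tailed).
t = (x̄ − μ₀)/(s/√n) = (249.9 − 276.1)/(66.41/√16) = -1.578
df = n − 1 = 15
p-value = P(T ≤ -1.578) ≈ 0.0677
Since p ≈ 0.0677 > α = 0.05, fail to reject H0; the data do not provide sufficient evidence against H0.

-1.578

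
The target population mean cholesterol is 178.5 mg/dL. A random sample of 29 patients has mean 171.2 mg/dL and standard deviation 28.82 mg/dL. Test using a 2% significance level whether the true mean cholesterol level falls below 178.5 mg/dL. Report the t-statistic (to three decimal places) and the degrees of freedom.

H0: μ = 178.5; H1: μ < 178.5 (one-sample t-test, left-tailed).
t = (x̄ − μ₀)/(s/√n) = (171.2 − 178.5)/(28.82/√29) = -1.364
df = n − 1 = 28
p-value = P(T ≤ -1.364) ≈ 0.092
Since p ≈ 0.092 > α = 0.02, fail to reject H0; the data do not provide sufficient evidence against H0.

t = -1.364, df = 28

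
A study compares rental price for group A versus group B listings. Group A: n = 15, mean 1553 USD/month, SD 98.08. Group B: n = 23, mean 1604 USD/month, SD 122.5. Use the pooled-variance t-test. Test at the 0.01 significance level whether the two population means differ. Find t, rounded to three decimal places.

Let group 1 = group A, group 2 = group B. H0: μ_1 = μ_2; H1: μ_1 ≠ μ_2 (two-sample pooled-variance t-test, two-sided).
s_p² = [(15−1)·98.08² + (23−1)·122.5²]/(15+23−2) = 12911.5
t = (1553 − 1604)/√[12911.5·(1/15 + 1/23)] = -1.352
df = n₁ + n₂ − 2 = 36
Two-sided p-value ≈ 0.1847
Since p ≈ 0.1847 > α = 0.01, fail to reject H0; the data do not provide sufficient evidence against H0.

-1.352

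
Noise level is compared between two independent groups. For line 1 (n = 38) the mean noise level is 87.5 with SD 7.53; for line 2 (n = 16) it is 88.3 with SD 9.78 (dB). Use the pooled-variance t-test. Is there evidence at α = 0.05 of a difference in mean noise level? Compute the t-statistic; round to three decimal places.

-0.326

Let group 1 = line 1, group 2 = line 2. H0: μ_1 = μ_2; H1: μ_1 ≠ μ_2 (two-sample pooled-variance t-test, two-sided).
s_p² = [(38−1)·7.53² + (16−1)·9.78²]/(38+16−2) = 67.9358
t = (87.5 − 88.3)/√[67.9358·(1/38 + 1/16)] = -0.326
df = n₁ + n₂ − 2 = 52
Two-sided p-value ≈ 0.7460
Since p ≈ 0.7460 > α = 0.05, fail to reject H0; the evidence is not statistically significant.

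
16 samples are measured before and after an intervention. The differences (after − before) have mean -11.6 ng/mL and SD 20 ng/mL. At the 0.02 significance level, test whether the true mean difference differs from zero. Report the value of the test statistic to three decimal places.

-2.320

H0: μ_d = 0; H1: μ_d ≠ 0 (paired t-test on the differences, two-sided).
t = d̄/(s_d/√n) = -11.6/(20/√16) = -2.320
df = n − 1 = 15
Two-sided p-value ≈ 0.0348
Since p ≈ 0.0348 > α = 0.02, fail to reject H0; the data do not provide sufficient evidence against H0.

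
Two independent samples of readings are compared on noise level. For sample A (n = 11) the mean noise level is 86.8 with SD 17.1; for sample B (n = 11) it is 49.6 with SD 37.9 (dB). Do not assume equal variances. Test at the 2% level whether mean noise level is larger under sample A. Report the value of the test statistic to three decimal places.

Let group 1 = sample A, group 2 = sample B. H0: μ_1 = μ_2; H1: μ_1 > μ_2 (Welch's two-sample t-test, right-tailed).
t = (x̄_1 − x̄_2)/√(s_1²/n_1 + s_2²/n_2) = (86.8 − 49.6)/√(17.1²/11 + 37.9²/11) = 2.967
Welch–Satterthwaite df ≈ 13.91
p-value = P(T ≥ 2.967) ≈ 0.0051
Since p ≈ 0.0051 < α = 0.02, reject H0; the evidence is statistically significant.

2.967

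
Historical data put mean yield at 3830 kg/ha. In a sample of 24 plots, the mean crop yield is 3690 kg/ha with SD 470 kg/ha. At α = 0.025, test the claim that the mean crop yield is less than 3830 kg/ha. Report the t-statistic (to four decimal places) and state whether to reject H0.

t = -1.4593; fail to reject H0

H0: μ = 3830; H1: μ < 3830 (one-sample t-test, left-tailed).
t = (x̄ − μ₀)/(s/√n) = (3690 − 3830)/(470/√24) = -1.4593
df = n − 1 = 23
p-value = P(T ≤ -1.4593) ≈ 0.079
Since p ≈ 0.079 > α = 0.025, fail to reject H0; the evidence is not statistically significant.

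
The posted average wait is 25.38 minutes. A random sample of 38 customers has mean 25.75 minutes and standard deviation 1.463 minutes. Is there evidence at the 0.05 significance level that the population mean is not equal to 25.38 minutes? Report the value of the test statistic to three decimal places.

1.559

H0: μ = 25.38; H1: μ ≠ 25.38 (one-sample t-test, two-sided).
t = (x̄ − μ₀)/(s/√n) = (25.75 − 25.38)/(1.463/√38) = 1.559
df = n − 1 = 37
Two-sided p-value ≈ 0.1275
Since p ≈ 0.1275 > α = 0.05, fail to reject H0; the evidence is not statistically significant.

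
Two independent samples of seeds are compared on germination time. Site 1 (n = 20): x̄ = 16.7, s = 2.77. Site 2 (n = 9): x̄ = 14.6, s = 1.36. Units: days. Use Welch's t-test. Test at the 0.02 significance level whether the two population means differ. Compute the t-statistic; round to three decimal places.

2.736

Let group 1 = site 1, group 2 = site 2. H0: μ_1 = μ_2; H1: μ_1 ≠ μ_2 (Welch's two-sample t-test, two-sided).
t = (x̄_1 − x̄_2)/√(s_1²/n_1 + s_2²/n_2) = (16.7 − 14.6)/√(2.77²/20 + 1.36²/9) = 2.736
Welch–Satterthwaite df ≈ 26.65
Two-sided p-value ≈ 0.0109
Since p ≈ 0.0109 < α = 0.02, reject H0; the data support H1.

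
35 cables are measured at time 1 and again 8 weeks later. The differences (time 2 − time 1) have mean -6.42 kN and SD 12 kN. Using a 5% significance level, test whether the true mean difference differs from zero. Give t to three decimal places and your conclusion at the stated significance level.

t = -3.165; reject H0

H0: μ_d = 0; H1: μ_d ≠ 0 (paired t-test on the differences, two-sided).
t = d̄/(s_d/√n) = -6.42/(12/√35) = -3.165
df = n − 1 = 34
Two-sided p-value ≈ 0.0033
Since p ≈ 0.0033 < α = 0.05, reject H0; the evidence is statistically significant.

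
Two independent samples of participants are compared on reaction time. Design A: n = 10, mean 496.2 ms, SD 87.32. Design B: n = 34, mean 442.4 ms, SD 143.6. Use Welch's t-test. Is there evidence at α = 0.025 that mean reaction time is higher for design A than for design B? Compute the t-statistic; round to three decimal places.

1.454

Let group 1 = design A, group 2 = design B. H0: μ_1 = μ_2; H1: μ_1 > μ_2 (Welch's two-sample t-test, right-tailed).
t = (x̄_1 − x̄_2)/√(s_1²/n_1 + s_2²/n_2) = (496.2 − 442.4)/√(87.32²/10 + 143.6²/34) = 1.454
Welch–Satterthwaite df ≈ 24.74
p-value = P(T ≥ 1.454) ≈ 0.079
Since p ≈ 0.079 > α = 0.025, fail to reject H0; the data do not provide sufficient evidence against H0.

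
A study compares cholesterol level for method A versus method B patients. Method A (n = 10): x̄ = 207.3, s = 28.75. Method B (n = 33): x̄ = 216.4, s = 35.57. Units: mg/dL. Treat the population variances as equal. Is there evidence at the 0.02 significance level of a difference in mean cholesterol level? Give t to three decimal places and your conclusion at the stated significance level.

t = -0.737; fail to reject H0

Let group 1 = method A, group 2 = method B. H0: μ_1 = μ_2; H1: μ_1 ≠ μ_2 (two-sample pooled-variance t-test, two-sided).
s_p² = [(10−1)·28.75² + (33−1)·35.57²]/(10+33−2) = 1168.93
t = (207.3 − 216.4)/√[1168.93·(1/10 + 1/33)] = -0.737
df = n₁ + n₂ − 2 = 41
Two-sided p-value ≈ 0.4651
Since p ≈ 0.4651 > α = 0.02, fail to reject H0; the evidence is not statistically significant.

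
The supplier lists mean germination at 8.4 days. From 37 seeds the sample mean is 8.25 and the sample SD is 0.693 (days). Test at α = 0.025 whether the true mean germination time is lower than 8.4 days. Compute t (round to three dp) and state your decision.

H0: μ = 8.4; H1: μ < 8.4 (one-sample t-test, left-tailed).
t = (x̄ − μ₀)/(s/√n) = (8.25 − 8.4)/(0.693/√37) = -1.317
df = n − 1 = 36
p-value = P(T ≤ -1.317) ≈ 0.098
Since p ≈ 0.098 > α = 0.025, fail to reject H0; the data do not provide sufficient evidence against H0.

t = -1.317; fail to reject H0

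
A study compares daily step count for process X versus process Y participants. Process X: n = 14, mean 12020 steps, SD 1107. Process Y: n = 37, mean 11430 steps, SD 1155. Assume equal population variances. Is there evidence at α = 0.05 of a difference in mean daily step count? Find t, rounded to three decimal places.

1.646

Let group 1 = process X, group 2 = process Y. H0: μ_1 = μ_2; H1: μ_1 ≠ μ_2 (two-sample pooled-variance t-test, two-sided).
s_p² = [(14−1)·1107² + (37−1)·1155²]/(14+37−2) = 1305220
t = (12020 − 11430)/√[1305220·(1/14 + 1/37)] = 1.646
df = n₁ + n₂ − 2 = 49
Two-sided p-value ≈ 0.106
Since p ≈ 0.106 > α = 0.05, fail to reject H0; the evidence is not statistically significant.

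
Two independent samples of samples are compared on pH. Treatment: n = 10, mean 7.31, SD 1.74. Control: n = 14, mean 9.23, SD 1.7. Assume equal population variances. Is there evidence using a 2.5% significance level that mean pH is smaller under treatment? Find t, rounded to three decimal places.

Let group 1 = treatment, group 2 = control. H0: μ_1 = μ_2; H1: μ_1 < μ_2 (two-sample pooled-variance t-test, left-tailed).
s_p² = [(10−1)·1.74² + (14−1)·1.7²]/(10+14−2) = 2.94629
t = (7.31 − 9.23)/√[2.94629·(1/10 + 1/14)] = -2.702
df = n₁ + n₂ − 2 = 22
p-value = P(T ≤ -2.702) ≈ 0.0065
Since p ≈ 0.0065 < α = 0.025, reject H0; the evidence is statistically significant.

-2.702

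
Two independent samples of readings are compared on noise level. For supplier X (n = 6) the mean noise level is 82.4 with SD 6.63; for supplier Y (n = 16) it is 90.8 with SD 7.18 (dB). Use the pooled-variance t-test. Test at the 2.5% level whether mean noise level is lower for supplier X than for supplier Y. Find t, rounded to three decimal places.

-2.490

Let group 1 = supplier X, group 2 = supplier Y. H0: μ_1 = μ_2; H1: μ_1 < μ_2 (two-sample pooled-variance t-test, left-tailed).
s_p² = [(6−1)·6.63² + (16−1)·7.18²]/(6+16−2) = 49.6535
t = (82.4 − 90.8)/√[49.6535·(1/6 + 1/16)] = -2.490
df = n₁ + n₂ − 2 = 20
p-value = P(T ≤ -2.490) ≈ 0.011
Since p ≈ 0.011 < α = 0.025, reject H0; the data support H1.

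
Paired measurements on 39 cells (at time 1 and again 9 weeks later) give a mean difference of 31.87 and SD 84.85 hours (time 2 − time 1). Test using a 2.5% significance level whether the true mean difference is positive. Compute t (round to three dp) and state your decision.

t = 2.346; reject H0

H0: μ_d = 0; H1: μ_d > 0 (paired t-test on the differences, right-tailed).
t = d̄/(s_d/√n) = 31.87/(84.85/√39) = 2.346
df = n − 1 = 38
p-value = P(T ≥ 2.346) ≈ 0.0122
Since p ≈ 0.0122 < α = 0.025, reject H0; the data support H1.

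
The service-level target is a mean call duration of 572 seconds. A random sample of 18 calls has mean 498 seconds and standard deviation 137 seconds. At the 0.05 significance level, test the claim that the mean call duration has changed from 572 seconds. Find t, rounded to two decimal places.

-2.29

H0: μ = 572; H1: μ ≠ 572 (one-sample t-test, two-sided).
t = (x̄ − μ₀)/(s/√n) = (498 − 572)/(137/√18) = -2.29
df = n − 1 = 17
Two-sided p-value ≈ 0.035
Since p ≈ 0.035 < α = 0.05, reject H0; the evidence is statistically significant.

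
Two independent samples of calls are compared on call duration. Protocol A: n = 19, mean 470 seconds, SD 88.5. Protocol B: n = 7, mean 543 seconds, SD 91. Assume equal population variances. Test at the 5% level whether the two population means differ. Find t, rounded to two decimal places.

Let group 1 = protocol A, group 2 = protocol B. H0: μ_1 = μ_2; H1: μ_1 ≠ μ_2 (two-sample pooled-variance t-test, two-sided).
s_p² = [(19−1)·88.5² + (7−1)·91²]/(19+7−2) = 7944.44
t = (470 − 543)/√[7944.44·(1/19 + 1/7)] = -1.85
df = n₁ + n₂ − 2 = 24
Two-sided p-value ≈ 0.0763
Since p ≈ 0.0763 > α = 0.05, fail to reject H0; the data do not provide sufficient evidence against H0.

-1.85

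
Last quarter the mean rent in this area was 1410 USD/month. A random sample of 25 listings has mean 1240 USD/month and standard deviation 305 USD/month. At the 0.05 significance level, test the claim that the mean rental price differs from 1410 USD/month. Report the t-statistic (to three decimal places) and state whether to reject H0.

t = -2.787; reject H0

H0: μ = 1410; H1: μ ≠ 1410 (one-sample t-test, two-sided).
t = (x̄ − μ₀)/(s/√n) = (1240 − 1410)/(305/√25) = -2.787
df = n − 1 = 24
Two-sided p-value ≈ 0.010
Since p ≈ 0.010 < α = 0.05, reject H0; the data support H1.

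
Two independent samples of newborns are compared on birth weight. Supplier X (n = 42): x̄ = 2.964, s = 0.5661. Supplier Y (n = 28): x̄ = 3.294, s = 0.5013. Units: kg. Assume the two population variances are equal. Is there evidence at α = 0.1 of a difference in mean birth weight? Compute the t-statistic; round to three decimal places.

Let group 1 = supplier X, group 2 = supplier Y. H0: μ_1 = μ_2; H1: μ_1 ≠ μ_2 (two-sample pooled-variance t-test, two-sided).
s_p² = [(42−1)·0.5661² + (28−1)·0.5013²]/(42+28−2) = 0.293006
t = (2.964 − 3.294)/√[0.293006·(1/42 + 1/28)] = -2.499
df = n₁ + n₂ − 2 = 68
Two-sided p-value ≈ 0.0149
Since p ≈ 0.0149 < α = 0.1, reject H0; the evidence is statistically significant.

-2.499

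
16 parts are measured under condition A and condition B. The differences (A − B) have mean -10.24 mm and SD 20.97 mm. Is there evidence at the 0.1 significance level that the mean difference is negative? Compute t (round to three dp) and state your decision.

t = -1.953; reject H0

H0: μ_d = 0; H1: μ_d < 0 (paired t-test on the differences, left-tailed).
t = d̄/(s_d/√n) = -10.24/(20.97/√16) = -1.953
df = n − 1 = 15
p-value = P(T ≤ -1.953) ≈ 0.0349
Since p ≈ 0.0349 < α = 0.1, reject H0; the evidence is statistically significant.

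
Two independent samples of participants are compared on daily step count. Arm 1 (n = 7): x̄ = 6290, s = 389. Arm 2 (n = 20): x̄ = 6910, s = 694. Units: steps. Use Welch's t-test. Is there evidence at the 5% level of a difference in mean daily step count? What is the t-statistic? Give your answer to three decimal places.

-2.900

Let group 1 = arm 1, group 2 = arm 2. H0: μ_1 = μ_2; H1: μ_1 ≠ μ_2 (Welch's two-sample t-test, two-sided).
t = (x̄_1 − x̄_2)/√(s_1²/n_1 + s_2²/n_2) = (6290 − 6910)/√(389²/7 + 694²/20) = -2.900
Welch–Satterthwaite df ≈ 19.26
Two-sided p-value ≈ 0.0091
Since p ≈ 0.0091 < α = 0.05, reject H0; the evidence is statistically significant.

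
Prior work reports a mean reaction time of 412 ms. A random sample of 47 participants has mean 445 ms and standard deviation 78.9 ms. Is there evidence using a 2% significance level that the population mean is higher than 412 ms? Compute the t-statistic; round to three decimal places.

H0: μ = 412; H1: μ > 412 (one-sample t-test, right-tailed).
t = (x̄ − μ₀)/(s/√n) = (445 − 412)/(78.9/√47) = 2.867
df = n − 1 = 46
p-value = P(T ≥ 2.867) ≈ 0.003
Since p ≈ 0.003 < α = 0.02, reject H0; the data support H1.

2.867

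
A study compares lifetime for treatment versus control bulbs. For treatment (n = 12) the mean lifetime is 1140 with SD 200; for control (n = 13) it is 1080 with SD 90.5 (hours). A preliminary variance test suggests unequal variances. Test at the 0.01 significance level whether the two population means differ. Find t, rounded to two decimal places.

Let group 1 = treatment, group 2 = control. H0: μ_1 = μ_2; H1: μ_1 ≠ μ_2 (Welch's two-sample t-test, two-sided).
t = (x̄_1 − x̄_2)/√(s_1²/n_1 + s_2²/n_2) = (1140 − 1080)/√(200²/12 + 90.5²/13) = 0.95
Welch–Satterthwaite df ≈ 15.06
Two-sided p-value ≈ 0.3556
Since p ≈ 0.3556 > α = 0.01, fail to reject H0; the evidence is not statistically significant.

0.95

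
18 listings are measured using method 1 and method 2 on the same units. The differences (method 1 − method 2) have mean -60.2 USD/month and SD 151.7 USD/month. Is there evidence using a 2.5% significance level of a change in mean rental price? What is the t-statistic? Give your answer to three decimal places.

H0: μ_d = 0; H1: μ_d ≠ 0 (paired t-test on the differences, two-sided).
t = d̄/(s_d/√n) = -60.2/(151.7/√18) = -1.684
df = n − 1 = 17
Two-sided p-value ≈ 0.1105
Since p ≈ 0.1105 > α = 0.025, fail to reject H0; the data do not provide sufficient evidence against H0.

-1.684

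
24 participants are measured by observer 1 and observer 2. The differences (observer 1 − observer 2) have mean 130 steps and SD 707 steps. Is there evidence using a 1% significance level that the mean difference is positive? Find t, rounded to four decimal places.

H0: μ_d = 0; H1: μ_d > 0 (paired t-test on the differences, right-tailed).
t = d̄/(s_d/√n) = 130/(707/√24) = 0.9008
df = n − 1 = 23
p-value = P(T ≥ 0.9008) ≈ 0.1885
Since p ≈ 0.1885 > α = 0.01, fail to reject H0; the data do not provide sufficient evidence against H0.

0.9008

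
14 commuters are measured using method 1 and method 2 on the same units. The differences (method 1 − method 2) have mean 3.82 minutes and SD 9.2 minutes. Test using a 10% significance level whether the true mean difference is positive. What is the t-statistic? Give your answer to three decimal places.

1.554

H0: μ_d = 0; H1: μ_d > 0 (paired t-test on the differences, right-tailed).
t = d̄/(s_d/√n) = 3.82/(9.2/√14) = 1.554
df = n − 1 = 13
p-value = P(T ≥ 1.554) ≈ 0.072
Since p ≈ 0.072 < α = 0.1, reject H0; the data support H1.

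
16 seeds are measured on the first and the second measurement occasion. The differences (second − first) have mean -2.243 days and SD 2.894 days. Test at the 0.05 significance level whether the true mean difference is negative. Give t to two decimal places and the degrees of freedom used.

t = -3.10, df = 15

H0: μ_d = 0; H1: μ_d < 0 (paired t-test on the differences, left-tailed).
t = d̄/(s_d/√n) = -2.243/(2.894/√16) = -3.10
df = n − 1 = 15
p-value = P(T ≤ -3.10) ≈ 0.0037
Since p ≈ 0.0037 < α = 0.05, reject H0; the evidence is statistically significant.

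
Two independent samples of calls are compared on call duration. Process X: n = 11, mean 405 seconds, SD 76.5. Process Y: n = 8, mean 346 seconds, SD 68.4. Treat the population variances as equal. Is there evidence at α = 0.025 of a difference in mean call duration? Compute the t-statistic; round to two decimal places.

1.73

Let group 1 = process X, group 2 = process Y. H0: μ_1 = μ_2; H1: μ_1 ≠ μ_2 (two-sample pooled-variance t-test, two-sided).
s_p² = [(11−1)·76.5² + (8−1)·68.4²]/(11+8−2) = 5368.97
t = (405 − 346)/√[5368.97·(1/11 + 1/8)] = 1.73
df = n₁ + n₂ − 2 = 17
Two-sided p-value ≈ 0.1012
Since p ≈ 0.1012 > α = 0.025, fail to reject H0; the data do not provide sufficient evidence against H0.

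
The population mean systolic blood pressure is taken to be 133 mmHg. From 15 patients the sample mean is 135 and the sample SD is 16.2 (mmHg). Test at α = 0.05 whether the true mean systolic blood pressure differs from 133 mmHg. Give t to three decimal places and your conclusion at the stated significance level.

H0: μ = 133; H1: μ ≠ 133 (one-sample t-test, two-sided).
t = (x̄ − μ₀)/(s/√n) = (135 − 133)/(16.2/√15) = 0.478
df = n − 1 = 14
Two-sided p-value ≈ 0.6399
Since p ≈ 0.6399 > α = 0.05, fail to reject H0; the evidence is not statistically significant.

t = 0.478; fail to reject H0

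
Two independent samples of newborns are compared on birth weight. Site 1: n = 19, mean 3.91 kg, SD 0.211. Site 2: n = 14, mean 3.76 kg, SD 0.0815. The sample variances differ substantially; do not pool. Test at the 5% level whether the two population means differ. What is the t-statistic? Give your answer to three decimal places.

Let group 1 = site 1, group 2 = site 2. H0: μ_1 = μ_2; H1: μ_1 ≠ μ_2 (Welch's two-sample t-test, two-sided).
t = (x̄_1 − x̄_2)/√(s_1²/n_1 + s_2²/n_2) = (3.91 − 3.76)/√(0.211²/19 + 0.0815²/14) = 2.826
Welch–Satterthwaite df ≈ 24.63
Two-sided p-value ≈ 0.0092
Since p ≈ 0.0092 < α = 0.05, reject H0; the data support H1.

2.826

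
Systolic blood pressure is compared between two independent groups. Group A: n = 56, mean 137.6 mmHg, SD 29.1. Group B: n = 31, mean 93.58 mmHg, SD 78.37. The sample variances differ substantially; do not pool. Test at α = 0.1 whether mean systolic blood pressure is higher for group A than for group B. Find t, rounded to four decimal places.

3.0145

Let group 1 = group A, group 2 = group B. H0: μ_1 = μ_2; H1: μ_1 > μ_2 (Welch's two-sample t-test, right-tailed).
t = (x̄_1 − x̄_2)/√(s_1²/n_1 + s_2²/n_2) = (137.6 − 93.58)/√(29.1²/56 + 78.37²/31) = 3.0145
Welch–Satterthwaite df ≈ 34.64
p-value = P(T ≥ 3.0145) ≈ 0.002
Since p ≈ 0.002 < α = 0.1, reject H0; the evidence is statistically significant.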